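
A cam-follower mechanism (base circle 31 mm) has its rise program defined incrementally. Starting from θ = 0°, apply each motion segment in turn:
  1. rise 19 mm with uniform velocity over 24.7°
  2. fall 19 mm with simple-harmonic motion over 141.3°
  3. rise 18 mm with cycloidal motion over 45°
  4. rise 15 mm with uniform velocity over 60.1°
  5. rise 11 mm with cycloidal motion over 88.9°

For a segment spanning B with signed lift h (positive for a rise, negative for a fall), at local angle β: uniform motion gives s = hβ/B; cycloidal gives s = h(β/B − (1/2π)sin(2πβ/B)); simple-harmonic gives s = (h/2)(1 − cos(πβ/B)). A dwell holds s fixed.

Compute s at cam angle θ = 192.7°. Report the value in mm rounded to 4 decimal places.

seg 1 [0°–24.7°] uniform, h=19: full span → s += 19 → s = 19.0000
seg 2 [24.7°–166°] simple-harmonic, h=-19: full span → s += -19 → s = 0.0000
seg 3 [166°–211°] cycloidal, h=18: θ=192.7° here. β=26.7, B=45. 18·(0.5933 − sin(2π·0.5933)/(2π)) = 12.2654 → s = 12.2654

12.2654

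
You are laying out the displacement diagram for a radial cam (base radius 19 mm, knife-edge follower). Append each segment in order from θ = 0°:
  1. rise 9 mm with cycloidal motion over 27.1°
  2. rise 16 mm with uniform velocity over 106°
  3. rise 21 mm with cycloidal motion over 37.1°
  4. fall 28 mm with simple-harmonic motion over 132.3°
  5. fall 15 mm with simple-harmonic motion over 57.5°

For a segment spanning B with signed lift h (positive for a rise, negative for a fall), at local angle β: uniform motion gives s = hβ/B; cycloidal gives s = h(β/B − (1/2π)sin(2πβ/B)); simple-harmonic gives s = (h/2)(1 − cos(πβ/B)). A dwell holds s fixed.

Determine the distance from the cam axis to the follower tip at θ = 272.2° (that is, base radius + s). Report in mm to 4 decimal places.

seg 1 [0°–27.1°] cycloidal, h=9: full span → s += 9 → s = 9.0000
seg 2 [27.1°–133.1°] uniform, h=16: full span → s += 16 → s = 25.0000
seg 3 [133.1°–170.2°] cycloidal, h=21: full span → s += 21 → s = 46.0000
seg 4 [170.2°–302.5°] simple-harmonic, h=-28: θ=272.2° here. β=102, B=132.3. -28/2·(1 − cos(π·0.7710)) = -24.5299 → s = 21.4701
radial distance = base radius + s = 19 + 21.4701 = 40.4701

40.4701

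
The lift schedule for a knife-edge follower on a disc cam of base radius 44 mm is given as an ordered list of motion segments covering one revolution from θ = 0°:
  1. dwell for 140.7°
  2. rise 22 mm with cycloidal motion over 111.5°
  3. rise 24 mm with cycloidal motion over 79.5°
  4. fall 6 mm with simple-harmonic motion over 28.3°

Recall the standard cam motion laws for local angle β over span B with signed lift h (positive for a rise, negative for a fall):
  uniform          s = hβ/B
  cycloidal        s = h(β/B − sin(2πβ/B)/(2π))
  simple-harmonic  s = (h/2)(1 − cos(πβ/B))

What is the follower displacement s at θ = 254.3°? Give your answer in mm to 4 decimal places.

seg 1 [0°–140.7°] dwell: s stays 0.0000
seg 2 [140.7°–252.2°] cycloidal, h=22: full span → s += 22 → s = 22.0000
seg 3 [252.2°–331.7°] cycloidal, h=24: θ=254.3° here. β=2.1, B=79.5. 24·(0.0264 − sin(2π·0.0264)/(2π)) = 0.0029 → s = 22.0029

22.0029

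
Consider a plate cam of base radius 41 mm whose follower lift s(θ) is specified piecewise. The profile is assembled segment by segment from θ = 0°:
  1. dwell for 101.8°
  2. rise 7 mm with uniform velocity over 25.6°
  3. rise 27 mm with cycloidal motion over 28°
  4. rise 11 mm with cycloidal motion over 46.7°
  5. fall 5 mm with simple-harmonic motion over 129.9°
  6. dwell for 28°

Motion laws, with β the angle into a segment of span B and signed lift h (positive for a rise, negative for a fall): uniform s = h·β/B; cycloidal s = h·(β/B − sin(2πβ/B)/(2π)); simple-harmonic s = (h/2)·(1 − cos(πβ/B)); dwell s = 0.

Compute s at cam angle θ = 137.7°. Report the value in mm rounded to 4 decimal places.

seg 1 [0°–101.8°] dwell: s stays 0.0000
seg 2 [101.8°–127.4°] uniform, h=7: full span → s += 7 → s = 7.0000
seg 3 [127.4°–155.4°] cycloidal, h=27: θ=137.7° here. β=10.3, B=28. 27·(0.3679 − sin(2π·0.3679)/(2π)) = 6.7603 → s = 13.7603

13.7603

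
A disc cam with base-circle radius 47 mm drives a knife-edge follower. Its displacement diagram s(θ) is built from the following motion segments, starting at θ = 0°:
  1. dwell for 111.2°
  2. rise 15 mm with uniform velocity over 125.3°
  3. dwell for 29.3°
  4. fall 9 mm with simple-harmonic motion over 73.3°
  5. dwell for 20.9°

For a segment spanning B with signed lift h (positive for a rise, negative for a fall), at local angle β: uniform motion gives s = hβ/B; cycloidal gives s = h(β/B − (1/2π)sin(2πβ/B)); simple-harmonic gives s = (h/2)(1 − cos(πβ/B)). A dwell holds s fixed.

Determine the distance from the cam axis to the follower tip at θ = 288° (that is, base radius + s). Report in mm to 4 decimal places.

seg 1 [0°–111.2°] dwell: s stays 0.0000
seg 2 [111.2°–236.5°] uniform, h=15: full span → s += 15 → s = 15.0000
seg 3 [236.5°–265.8°] dwell: s stays 15.0000
seg 4 [265.8°–339.1°] simple-harmonic, h=-9: θ=288° here. β=22.2, B=73.3. -9/2·(1 − cos(π·0.3029)) = -1.8878 → s = 13.1122
radial distance = base radius + s = 47 + 13.1122 = 60.1122

60.1122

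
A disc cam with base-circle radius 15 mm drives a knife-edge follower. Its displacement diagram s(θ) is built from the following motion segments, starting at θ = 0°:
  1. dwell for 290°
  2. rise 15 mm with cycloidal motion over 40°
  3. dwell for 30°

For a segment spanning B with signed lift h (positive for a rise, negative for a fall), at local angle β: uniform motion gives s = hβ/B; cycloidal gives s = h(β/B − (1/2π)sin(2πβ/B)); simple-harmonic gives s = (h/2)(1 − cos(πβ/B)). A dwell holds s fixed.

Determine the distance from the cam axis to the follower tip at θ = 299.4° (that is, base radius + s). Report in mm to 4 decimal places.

seg 1 [0°–290°] dwell: s stays 0.0000
seg 2 [290°–330°] cycloidal, h=15: θ=299.4° here. β=9.4, B=40. 15·(0.2350 − sin(2π·0.2350)/(2π)) = 1.1483 → s = 1.1483
radial distance = base radius + s = 15 + 1.1483 = 16.1483

16.1483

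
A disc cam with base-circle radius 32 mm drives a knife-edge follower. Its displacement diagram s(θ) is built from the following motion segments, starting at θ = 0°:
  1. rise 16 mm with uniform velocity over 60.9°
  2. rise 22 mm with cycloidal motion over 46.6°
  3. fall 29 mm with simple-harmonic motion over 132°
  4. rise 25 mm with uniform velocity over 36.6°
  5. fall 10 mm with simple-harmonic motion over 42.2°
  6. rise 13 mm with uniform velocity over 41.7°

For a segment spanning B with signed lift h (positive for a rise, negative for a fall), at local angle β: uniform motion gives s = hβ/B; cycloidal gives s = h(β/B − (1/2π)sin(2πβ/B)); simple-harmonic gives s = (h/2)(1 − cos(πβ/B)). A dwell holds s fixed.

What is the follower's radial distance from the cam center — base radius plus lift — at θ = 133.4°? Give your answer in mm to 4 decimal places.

seg 1 [0°–60.9°] uniform, h=16: full span → s += 16 → s = 16.0000
seg 2 [60.9°–107.5°] cycloidal, h=22: full span → s += 22 → s = 38.0000
seg 3 [107.5°–239.5°] simple-harmonic, h=-29: θ=133.4° here. β=25.9, B=132. -29/2·(1 − cos(π·0.1962)) = -2.6687 → s = 35.3313
radial distance = base radius + s = 32 + 35.3313 = 67.3313

67.3313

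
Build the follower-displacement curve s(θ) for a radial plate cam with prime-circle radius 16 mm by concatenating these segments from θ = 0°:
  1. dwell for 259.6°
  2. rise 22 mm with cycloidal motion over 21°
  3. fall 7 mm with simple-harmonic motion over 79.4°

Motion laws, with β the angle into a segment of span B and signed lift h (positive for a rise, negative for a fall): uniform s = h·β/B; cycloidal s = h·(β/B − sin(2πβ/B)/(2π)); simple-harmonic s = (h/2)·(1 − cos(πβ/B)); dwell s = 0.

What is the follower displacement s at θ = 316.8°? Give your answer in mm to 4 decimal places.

seg 1 [0°–259.6°] dwell: s stays 0.0000
seg 2 [259.6°–280.6°] cycloidal, h=22: full span → s += 22 → s = 22.0000
seg 3 [280.6°–360°] simple-harmonic, h=-7: θ=316.8° here. β=36.2, B=79.4. -7/2·(1 − cos(π·0.4559)) = -3.0169 → s = 18.9831

18.9831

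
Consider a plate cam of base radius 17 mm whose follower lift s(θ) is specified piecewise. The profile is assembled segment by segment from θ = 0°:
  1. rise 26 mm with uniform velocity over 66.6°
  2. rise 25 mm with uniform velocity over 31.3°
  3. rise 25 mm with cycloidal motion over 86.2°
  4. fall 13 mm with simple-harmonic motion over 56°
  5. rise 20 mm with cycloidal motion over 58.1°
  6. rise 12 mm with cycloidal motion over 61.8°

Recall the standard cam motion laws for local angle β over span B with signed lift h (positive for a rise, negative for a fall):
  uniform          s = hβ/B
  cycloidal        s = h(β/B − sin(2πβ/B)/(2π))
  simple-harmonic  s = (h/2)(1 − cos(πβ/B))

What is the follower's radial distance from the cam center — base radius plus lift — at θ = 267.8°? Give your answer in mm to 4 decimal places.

seg 1 [0°–66.6°] uniform, h=26: full span → s += 26 → s = 26.0000
seg 2 [66.6°–97.9°] uniform, h=25: full span → s += 25 → s = 51.0000
seg 3 [97.9°–184.1°] cycloidal, h=25: full span → s += 25 → s = 76.0000
seg 4 [184.1°–240.1°] simple-harmonic, h=-13: full span → s += -13 → s = 63.0000
seg 5 [240.1°–298.2°] cycloidal, h=20: θ=267.8° here. β=27.7, B=58.1. 20·(0.4768 − sin(2π·0.4768)/(2π)) = 9.0722 → s = 72.0722
radial distance = base radius + s = 17 + 72.0722 = 89.0722

89.0722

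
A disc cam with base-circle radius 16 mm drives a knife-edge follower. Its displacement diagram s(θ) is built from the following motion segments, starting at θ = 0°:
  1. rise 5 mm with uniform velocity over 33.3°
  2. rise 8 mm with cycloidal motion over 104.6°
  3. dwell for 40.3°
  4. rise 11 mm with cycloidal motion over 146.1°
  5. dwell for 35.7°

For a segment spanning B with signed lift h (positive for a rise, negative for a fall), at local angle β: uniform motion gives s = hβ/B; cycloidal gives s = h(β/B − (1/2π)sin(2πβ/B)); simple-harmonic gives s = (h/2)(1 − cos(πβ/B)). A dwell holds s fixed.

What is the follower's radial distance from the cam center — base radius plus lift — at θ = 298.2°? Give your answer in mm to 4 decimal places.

seg 1 [0°–33.3°] uniform, h=5: full span → s += 5 → s = 5.0000
seg 2 [33.3°–137.9°] cycloidal, h=8: full span → s += 8 → s = 13.0000
seg 3 [137.9°–178.2°] dwell: s stays 13.0000
seg 4 [178.2°–324.3°] cycloidal, h=11: θ=298.2° here. β=120, B=146.1. 11·(0.8214 − sin(2π·0.8214)/(2π)) = 10.6126 → s = 23.6126
radial distance = base radius + s = 16 + 23.6126 = 39.6126

39.6126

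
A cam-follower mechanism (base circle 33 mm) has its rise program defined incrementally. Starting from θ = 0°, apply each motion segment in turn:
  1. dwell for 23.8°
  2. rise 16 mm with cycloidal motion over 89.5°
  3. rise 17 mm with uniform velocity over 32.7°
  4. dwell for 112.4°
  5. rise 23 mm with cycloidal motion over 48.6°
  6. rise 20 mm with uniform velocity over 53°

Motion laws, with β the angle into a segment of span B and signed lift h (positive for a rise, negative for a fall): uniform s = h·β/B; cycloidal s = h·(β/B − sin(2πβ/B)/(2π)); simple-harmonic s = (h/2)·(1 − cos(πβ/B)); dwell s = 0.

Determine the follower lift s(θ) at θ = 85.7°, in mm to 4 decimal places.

seg 1 [0°–23.8°] dwell: s stays 0.0000
seg 2 [23.8°–113.3°] cycloidal, h=16: θ=85.7° here. β=61.9, B=89.5. 16·(0.6916 − sin(2π·0.6916)/(2π)) = 13.4430 → s = 13.4430

13.4430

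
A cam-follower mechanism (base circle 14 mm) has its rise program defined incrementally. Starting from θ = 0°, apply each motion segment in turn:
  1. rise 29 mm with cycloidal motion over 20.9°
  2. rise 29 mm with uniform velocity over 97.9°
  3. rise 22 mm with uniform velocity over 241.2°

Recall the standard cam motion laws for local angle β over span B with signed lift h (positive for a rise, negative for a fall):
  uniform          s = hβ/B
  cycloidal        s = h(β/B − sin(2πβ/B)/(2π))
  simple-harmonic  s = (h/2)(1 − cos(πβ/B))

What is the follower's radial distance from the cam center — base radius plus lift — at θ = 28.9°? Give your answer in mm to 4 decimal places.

seg 1 [0°–20.9°] cycloidal, h=29: full span → s += 29 → s = 29.0000
seg 2 [20.9°–118.8°] uniform, h=29: θ=28.9° here. β=8, B=97.9. 29·8/97.9 = 2.3698 → s = 31.3698
radial distance = base radius + s = 14 + 31.3698 = 45.3698

45.3698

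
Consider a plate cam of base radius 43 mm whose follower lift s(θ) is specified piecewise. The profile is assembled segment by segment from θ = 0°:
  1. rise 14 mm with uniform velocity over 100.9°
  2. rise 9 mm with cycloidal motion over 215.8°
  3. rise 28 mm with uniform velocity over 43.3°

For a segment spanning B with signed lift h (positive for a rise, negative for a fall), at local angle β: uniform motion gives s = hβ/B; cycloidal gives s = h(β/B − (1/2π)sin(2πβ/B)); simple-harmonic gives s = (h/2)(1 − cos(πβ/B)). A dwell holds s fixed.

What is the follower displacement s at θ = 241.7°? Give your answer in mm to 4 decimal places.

seg 1 [0°–100.9°] uniform, h=14: full span → s += 14 → s = 14.0000
seg 2 [100.9°–316.7°] cycloidal, h=9: θ=241.7° here. β=140.8, B=215.8. 9·(0.6525 − sin(2π·0.6525)/(2π)) = 7.0438 → s = 21.0438

21.0438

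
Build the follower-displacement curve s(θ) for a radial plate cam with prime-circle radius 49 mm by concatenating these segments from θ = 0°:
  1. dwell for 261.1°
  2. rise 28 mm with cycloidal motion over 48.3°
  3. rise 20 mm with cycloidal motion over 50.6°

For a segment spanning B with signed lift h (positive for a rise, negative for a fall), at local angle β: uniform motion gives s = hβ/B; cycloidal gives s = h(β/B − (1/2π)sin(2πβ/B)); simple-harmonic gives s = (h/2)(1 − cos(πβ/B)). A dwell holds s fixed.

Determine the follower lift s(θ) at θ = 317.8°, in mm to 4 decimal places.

seg 1 [0°–261.1°] dwell: s stays 0.0000
seg 2 [261.1°–309.4°] cycloidal, h=28: full span → s += 28 → s = 28.0000
seg 3 [309.4°–360°] cycloidal, h=20: θ=317.8° here. β=8.4, B=50.6. 20·(0.1660 − sin(2π·0.1660)/(2π)) = 0.5701 → s = 28.5701

28.5701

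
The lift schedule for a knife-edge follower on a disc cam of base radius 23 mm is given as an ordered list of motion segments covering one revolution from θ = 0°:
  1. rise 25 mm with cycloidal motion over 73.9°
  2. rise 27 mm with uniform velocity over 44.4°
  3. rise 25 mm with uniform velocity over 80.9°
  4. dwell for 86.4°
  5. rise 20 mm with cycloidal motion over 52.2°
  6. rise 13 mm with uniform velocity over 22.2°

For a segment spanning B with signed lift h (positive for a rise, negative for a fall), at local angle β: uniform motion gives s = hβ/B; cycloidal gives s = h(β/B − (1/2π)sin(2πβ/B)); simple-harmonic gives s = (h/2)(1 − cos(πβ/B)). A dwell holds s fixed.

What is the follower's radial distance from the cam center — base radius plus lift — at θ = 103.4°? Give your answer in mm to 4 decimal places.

seg 1 [0°–73.9°] cycloidal, h=25: full span → s += 25 → s = 25.0000
seg 2 [73.9°–118.3°] uniform, h=27: θ=103.4° here. β=29.5, B=44.4. 27·29.5/44.4 = 17.9392 → s = 42.9392
radial distance = base radius + s = 23 + 42.9392 = 65.9392

65.9392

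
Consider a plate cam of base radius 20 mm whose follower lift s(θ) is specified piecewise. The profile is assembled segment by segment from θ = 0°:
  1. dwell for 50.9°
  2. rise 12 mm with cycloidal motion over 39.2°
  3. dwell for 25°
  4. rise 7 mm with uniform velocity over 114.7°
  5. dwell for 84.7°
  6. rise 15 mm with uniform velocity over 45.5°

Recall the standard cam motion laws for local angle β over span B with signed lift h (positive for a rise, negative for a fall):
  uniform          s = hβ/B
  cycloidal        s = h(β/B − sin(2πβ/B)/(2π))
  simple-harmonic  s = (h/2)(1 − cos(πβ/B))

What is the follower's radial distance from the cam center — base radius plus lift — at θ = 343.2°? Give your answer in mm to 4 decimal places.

seg 1 [0°–50.9°] dwell: s stays 0.0000
seg 2 [50.9°–90.1°] cycloidal, h=12: full span → s += 12 → s = 12.0000
seg 3 [90.1°–115.1°] dwell: s stays 12.0000
seg 4 [115.1°–229.8°] uniform, h=7: full span → s += 7 → s = 19.0000
seg 5 [229.8°–314.5°] dwell: s stays 19.0000
seg 6 [314.5°–360°] uniform, h=15: θ=343.2° here. β=28.7, B=45.5. 15·28.7/45.5 = 9.4615 → s = 28.4615
radial distance = base radius + s = 20 + 28.4615 = 48.4615

48.4615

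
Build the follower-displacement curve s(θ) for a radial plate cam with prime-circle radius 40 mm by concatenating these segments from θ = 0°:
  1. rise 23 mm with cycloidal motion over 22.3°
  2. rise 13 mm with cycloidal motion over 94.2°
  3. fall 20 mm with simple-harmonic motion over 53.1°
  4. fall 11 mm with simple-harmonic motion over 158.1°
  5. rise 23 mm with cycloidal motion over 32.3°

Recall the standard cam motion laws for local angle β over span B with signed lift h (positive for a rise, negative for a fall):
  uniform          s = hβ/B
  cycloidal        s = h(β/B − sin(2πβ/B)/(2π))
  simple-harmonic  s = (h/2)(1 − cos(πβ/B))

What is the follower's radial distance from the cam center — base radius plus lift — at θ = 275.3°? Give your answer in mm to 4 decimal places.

seg 1 [0°–22.3°] cycloidal, h=23: full span → s += 23 → s = 23.0000
seg 2 [22.3°–116.5°] cycloidal, h=13: full span → s += 13 → s = 36.0000
seg 3 [116.5°–169.6°] simple-harmonic, h=-20: full span → s += -20 → s = 16.0000
seg 4 [169.6°–327.7°] simple-harmonic, h=-11: θ=275.3° here. β=105.7, B=158.1. -11/2·(1 − cos(π·0.6686)) = -8.2783 → s = 7.7217
radial distance = base radius + s = 40 + 7.7217 = 47.7217

47.7217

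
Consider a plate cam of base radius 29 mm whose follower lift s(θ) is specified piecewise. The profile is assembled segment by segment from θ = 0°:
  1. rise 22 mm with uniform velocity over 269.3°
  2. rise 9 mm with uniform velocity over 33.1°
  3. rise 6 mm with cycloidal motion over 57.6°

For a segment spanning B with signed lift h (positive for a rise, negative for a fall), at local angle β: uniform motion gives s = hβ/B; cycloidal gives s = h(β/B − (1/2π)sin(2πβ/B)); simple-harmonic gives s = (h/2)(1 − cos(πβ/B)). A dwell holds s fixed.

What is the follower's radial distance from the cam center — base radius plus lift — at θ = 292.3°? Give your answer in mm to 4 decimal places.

seg 1 [0°–269.3°] uniform, h=22: full span → s += 22 → s = 22.0000
seg 2 [269.3°–302.4°] uniform, h=9: θ=292.3° here. β=23, B=33.1. 9·23/33.1 = 6.2538 → s = 28.2538
radial distance = base radius + s = 29 + 28.2538 = 57.2538

57.2538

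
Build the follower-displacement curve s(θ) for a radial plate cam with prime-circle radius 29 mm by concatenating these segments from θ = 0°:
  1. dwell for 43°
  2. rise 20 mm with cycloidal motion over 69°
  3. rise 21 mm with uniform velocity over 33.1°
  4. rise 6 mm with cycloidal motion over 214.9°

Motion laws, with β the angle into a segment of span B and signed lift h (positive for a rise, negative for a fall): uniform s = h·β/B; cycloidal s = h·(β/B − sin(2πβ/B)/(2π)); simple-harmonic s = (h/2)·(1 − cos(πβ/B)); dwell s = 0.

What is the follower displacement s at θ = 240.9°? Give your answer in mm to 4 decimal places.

seg 1 [0°–43°] dwell: s stays 0.0000
seg 2 [43°–112°] cycloidal, h=20: full span → s += 20 → s = 20.0000
seg 3 [112°–145.1°] uniform, h=21: full span → s += 21 → s = 41.0000
seg 4 [145.1°–360°] cycloidal, h=6: θ=240.9° here. β=95.8, B=214.9. 6·(0.4458 − sin(2π·0.4458)/(2π)) = 2.3557 → s = 43.3557

43.3557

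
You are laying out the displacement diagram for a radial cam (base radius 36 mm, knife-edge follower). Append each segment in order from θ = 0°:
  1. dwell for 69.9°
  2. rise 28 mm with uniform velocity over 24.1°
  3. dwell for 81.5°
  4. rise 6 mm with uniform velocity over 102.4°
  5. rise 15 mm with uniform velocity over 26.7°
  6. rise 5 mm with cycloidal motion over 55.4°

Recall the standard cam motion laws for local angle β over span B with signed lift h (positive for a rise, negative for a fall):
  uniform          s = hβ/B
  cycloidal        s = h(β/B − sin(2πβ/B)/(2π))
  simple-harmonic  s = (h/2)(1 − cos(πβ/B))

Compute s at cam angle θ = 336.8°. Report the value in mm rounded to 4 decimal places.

seg 1 [0°–69.9°] dwell: s stays 0.0000
seg 2 [69.9°–94°] uniform, h=28: full span → s += 28 → s = 28.0000
seg 3 [94°–175.5°] dwell: s stays 28.0000
seg 4 [175.5°–277.9°] uniform, h=6: full span → s += 6 → s = 34.0000
seg 5 [277.9°–304.6°] uniform, h=15: full span → s += 15 → s = 49.0000
seg 6 [304.6°–360°] cycloidal, h=5: θ=336.8° here. β=32.2, B=55.4. 5·(0.5812 − sin(2π·0.5812)/(2π)) = 3.2949 → s = 52.2949

52.2949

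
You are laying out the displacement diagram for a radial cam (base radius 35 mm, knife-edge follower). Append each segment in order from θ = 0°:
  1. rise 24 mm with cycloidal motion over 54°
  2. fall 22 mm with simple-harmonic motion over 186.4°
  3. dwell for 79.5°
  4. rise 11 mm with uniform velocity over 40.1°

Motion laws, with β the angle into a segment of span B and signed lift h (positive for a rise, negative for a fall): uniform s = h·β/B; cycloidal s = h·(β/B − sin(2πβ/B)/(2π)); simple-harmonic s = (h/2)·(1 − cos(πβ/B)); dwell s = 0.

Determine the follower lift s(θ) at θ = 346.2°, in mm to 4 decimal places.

seg 1 [0°–54°] cycloidal, h=24: full span → s += 24 → s = 24.0000
seg 2 [54°–240.4°] simple-harmonic, h=-22: full span → s += -22 → s = 2.0000
seg 3 [240.4°–319.9°] dwell: s stays 2.0000
seg 4 [319.9°–360°] uniform, h=11: θ=346.2° here. β=26.3, B=40.1. 11·26.3/40.1 = 7.2145 → s = 9.2145

9.2145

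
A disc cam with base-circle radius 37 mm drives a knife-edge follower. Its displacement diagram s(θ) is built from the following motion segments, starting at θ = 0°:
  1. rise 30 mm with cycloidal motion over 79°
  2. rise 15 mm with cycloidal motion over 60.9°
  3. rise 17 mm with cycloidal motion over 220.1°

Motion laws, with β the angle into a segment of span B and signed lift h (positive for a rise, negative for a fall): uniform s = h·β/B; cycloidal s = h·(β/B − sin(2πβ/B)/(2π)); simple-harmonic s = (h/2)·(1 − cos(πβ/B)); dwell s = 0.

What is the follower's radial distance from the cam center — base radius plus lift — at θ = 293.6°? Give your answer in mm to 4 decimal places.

seg 1 [0°–79°] cycloidal, h=30: full span → s += 30 → s = 30.0000
seg 2 [79°–139.9°] cycloidal, h=15: full span → s += 15 → s = 45.0000
seg 3 [139.9°–360°] cycloidal, h=17: θ=293.6° here. β=153.7, B=220.1. 17·(0.6983 − sin(2π·0.6983)/(2π)) = 14.4357 → s = 59.4357
radial distance = base radius + s = 37 + 59.4357 = 96.4357

96.4357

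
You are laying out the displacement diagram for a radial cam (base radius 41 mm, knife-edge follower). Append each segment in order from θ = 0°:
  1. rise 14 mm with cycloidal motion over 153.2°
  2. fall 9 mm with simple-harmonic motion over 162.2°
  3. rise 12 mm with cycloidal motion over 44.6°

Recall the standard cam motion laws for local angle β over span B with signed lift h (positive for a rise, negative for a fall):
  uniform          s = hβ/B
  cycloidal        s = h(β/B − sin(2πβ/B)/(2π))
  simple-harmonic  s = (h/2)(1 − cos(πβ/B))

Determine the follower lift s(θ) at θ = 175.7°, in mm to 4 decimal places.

seg 1 [0°–153.2°] cycloidal, h=14: full span → s += 14 → s = 14.0000
seg 2 [153.2°–315.4°] simple-harmonic, h=-9: θ=175.7° here. β=22.5, B=162.2. -9/2·(1 − cos(π·0.1387)) = -0.4206 → s = 13.5794

13.5794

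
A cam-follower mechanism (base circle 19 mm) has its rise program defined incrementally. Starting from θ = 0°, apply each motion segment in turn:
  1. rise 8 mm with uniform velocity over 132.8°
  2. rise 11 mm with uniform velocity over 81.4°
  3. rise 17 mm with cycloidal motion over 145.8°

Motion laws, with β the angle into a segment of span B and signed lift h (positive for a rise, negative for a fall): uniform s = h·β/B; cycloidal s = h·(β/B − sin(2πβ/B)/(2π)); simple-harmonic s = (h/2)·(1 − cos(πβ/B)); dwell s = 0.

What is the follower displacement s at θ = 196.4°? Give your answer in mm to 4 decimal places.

seg 1 [0°–132.8°] uniform, h=8: full span → s += 8 → s = 8.0000
seg 2 [132.8°–214.2°] uniform, h=11: θ=196.4° here. β=63.6, B=81.4. 11·63.6/81.4 = 8.5946 → s = 16.5946

16.5946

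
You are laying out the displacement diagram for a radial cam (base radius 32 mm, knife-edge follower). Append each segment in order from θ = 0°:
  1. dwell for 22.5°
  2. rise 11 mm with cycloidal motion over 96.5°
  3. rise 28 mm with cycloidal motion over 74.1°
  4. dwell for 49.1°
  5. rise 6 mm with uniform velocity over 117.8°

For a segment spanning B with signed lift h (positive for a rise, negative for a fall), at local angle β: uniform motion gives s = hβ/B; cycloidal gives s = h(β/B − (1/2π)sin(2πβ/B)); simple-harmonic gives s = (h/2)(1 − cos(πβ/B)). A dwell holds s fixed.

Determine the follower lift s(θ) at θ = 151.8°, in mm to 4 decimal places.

seg 1 [0°–22.5°] dwell: s stays 0.0000
seg 2 [22.5°–119°] cycloidal, h=11: full span → s += 11 → s = 11.0000
seg 3 [119°–193.1°] cycloidal, h=28: θ=151.8° here. β=32.8, B=74.1. 28·(0.4426 − sin(2π·0.4426)/(2π)) = 10.8227 → s = 21.8227

21.8227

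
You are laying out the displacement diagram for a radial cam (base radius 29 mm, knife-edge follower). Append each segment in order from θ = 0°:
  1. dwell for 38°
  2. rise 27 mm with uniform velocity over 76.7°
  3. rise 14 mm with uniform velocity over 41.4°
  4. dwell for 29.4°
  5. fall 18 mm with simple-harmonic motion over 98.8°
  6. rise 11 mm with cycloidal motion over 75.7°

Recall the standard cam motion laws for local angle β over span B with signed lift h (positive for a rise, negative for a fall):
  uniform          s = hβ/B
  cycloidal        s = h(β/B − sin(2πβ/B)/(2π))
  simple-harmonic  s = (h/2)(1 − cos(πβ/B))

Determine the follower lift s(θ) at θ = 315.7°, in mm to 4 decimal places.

seg 1 [0°–38°] dwell: s stays 0.0000
seg 2 [38°–114.7°] uniform, h=27: full span → s += 27 → s = 27.0000
seg 3 [114.7°–156.1°] uniform, h=14: full span → s += 14 → s = 41.0000
seg 4 [156.1°–185.5°] dwell: s stays 41.0000
seg 5 [185.5°–284.3°] simple-harmonic, h=-18: full span → s += -18 → s = 23.0000
seg 6 [284.3°–360°] cycloidal, h=11: θ=315.7° here. β=31.4, B=75.7. 11·(0.4148 − sin(2π·0.4148)/(2π)) = 3.6696 → s = 26.6696

26.6696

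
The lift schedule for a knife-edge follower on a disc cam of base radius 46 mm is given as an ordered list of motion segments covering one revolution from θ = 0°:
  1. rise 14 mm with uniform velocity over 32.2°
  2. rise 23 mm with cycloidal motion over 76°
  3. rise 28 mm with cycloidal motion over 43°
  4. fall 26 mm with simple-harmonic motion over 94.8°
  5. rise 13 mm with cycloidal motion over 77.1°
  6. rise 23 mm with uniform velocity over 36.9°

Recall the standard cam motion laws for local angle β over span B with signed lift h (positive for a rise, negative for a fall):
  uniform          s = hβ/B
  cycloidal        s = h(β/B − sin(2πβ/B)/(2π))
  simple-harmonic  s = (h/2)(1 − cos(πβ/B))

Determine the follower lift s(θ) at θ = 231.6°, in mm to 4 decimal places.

seg 1 [0°–32.2°] uniform, h=14: full span → s += 14 → s = 14.0000
seg 2 [32.2°–108.2°] cycloidal, h=23: full span → s += 23 → s = 37.0000
seg 3 [108.2°–151.2°] cycloidal, h=28: full span → s += 28 → s = 65.0000
seg 4 [151.2°–246°] simple-harmonic, h=-26: θ=231.6° here. β=80.4, B=94.8. -26/2·(1 − cos(π·0.8481)) = -24.5477 → s = 40.4523

40.4523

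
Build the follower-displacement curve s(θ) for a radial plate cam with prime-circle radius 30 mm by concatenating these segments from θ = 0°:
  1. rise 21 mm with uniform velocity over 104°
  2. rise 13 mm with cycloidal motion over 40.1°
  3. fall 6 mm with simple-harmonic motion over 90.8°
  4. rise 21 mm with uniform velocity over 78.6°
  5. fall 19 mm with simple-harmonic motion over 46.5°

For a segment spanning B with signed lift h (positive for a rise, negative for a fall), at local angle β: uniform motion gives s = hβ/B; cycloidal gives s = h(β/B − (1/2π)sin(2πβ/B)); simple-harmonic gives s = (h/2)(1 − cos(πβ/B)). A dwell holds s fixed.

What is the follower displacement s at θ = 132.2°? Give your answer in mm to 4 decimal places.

seg 1 [0°–104°] uniform, h=21: full span → s += 21 → s = 21.0000
seg 2 [104°–144.1°] cycloidal, h=13: θ=132.2° here. β=28.2, B=40.1. 13·(0.7032 − sin(2π·0.7032)/(2π)) = 11.1225 → s = 32.1225

32.1225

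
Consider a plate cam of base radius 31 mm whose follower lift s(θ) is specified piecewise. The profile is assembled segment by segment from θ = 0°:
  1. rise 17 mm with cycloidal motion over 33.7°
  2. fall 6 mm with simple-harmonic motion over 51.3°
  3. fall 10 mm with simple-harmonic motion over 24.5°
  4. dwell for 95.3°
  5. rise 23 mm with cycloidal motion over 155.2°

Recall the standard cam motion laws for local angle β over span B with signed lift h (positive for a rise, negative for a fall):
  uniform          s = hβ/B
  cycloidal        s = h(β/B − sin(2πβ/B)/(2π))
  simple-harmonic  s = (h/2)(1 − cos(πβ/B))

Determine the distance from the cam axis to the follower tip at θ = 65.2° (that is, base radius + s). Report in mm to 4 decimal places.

seg 1 [0°–33.7°] cycloidal, h=17: full span → s += 17 → s = 17.0000
seg 2 [33.7°–85°] simple-harmonic, h=-6: θ=65.2° here. β=31.5, B=51.3. -6/2·(1 − cos(π·0.6140)) = -4.0519 → s = 12.9481
radial distance = base radius + s = 31 + 12.9481 = 43.9481

43.9481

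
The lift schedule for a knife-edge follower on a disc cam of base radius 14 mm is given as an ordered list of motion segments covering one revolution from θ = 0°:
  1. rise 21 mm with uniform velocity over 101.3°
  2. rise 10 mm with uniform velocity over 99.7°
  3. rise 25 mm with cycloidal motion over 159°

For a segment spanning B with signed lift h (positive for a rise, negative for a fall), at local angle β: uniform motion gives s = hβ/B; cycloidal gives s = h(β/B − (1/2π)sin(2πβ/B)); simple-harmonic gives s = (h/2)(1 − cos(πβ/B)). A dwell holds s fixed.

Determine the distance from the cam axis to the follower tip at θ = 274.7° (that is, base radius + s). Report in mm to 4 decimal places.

seg 1 [0°–101.3°] uniform, h=21: full span → s += 21 → s = 21.0000
seg 2 [101.3°–201°] uniform, h=10: full span → s += 10 → s = 31.0000
seg 3 [201°–360°] cycloidal, h=25: θ=274.7° here. β=73.7, B=159. 25·(0.4635 − sin(2π·0.4635)/(2π)) = 10.6841 → s = 41.6841
radial distance = base radius + s = 14 + 41.6841 = 55.6841

55.6841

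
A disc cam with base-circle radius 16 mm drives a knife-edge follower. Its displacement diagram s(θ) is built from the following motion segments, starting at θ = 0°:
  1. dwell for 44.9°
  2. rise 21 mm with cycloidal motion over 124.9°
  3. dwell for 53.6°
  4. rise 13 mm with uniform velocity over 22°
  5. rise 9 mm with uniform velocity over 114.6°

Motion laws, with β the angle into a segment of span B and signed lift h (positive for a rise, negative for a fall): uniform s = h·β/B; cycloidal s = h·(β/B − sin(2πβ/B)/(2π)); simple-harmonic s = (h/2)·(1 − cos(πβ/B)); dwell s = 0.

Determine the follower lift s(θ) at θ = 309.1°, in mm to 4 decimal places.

seg 1 [0°–44.9°] dwell: s stays 0.0000
seg 2 [44.9°–169.8°] cycloidal, h=21: full span → s += 21 → s = 21.0000
seg 3 [169.8°–223.4°] dwell: s stays 21.0000
seg 4 [223.4°–245.4°] uniform, h=13: full span → s += 13 → s = 34.0000
seg 5 [245.4°–360°] uniform, h=9: θ=309.1° here. β=63.7, B=114.6. 9·63.7/114.6 = 5.0026 → s = 39.0026

39.0026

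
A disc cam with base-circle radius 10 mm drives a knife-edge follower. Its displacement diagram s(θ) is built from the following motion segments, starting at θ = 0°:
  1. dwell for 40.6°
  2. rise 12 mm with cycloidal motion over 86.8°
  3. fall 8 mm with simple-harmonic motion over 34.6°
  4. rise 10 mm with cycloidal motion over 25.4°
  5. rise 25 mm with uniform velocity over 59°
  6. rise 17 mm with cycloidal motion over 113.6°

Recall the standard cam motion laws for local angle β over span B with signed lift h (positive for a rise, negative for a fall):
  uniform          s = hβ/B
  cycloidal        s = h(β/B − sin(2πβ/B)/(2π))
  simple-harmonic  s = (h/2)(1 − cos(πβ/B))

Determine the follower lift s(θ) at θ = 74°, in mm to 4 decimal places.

seg 1 [0°–40.6°] dwell: s stays 0.0000
seg 2 [40.6°–127.4°] cycloidal, h=12: θ=74° here. β=33.4, B=86.8. 12·(0.3848 − sin(2π·0.3848)/(2π)) = 3.3526 → s = 3.3526

3.3526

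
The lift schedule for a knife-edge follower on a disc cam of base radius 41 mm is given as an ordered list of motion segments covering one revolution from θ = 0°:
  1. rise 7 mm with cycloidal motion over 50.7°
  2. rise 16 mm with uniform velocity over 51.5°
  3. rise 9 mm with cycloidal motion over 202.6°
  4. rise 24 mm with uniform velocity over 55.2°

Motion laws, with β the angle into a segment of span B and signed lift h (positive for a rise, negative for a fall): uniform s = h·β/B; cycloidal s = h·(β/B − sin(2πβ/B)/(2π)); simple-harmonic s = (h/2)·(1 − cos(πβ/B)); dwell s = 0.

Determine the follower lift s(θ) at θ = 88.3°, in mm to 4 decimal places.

seg 1 [0°–50.7°] cycloidal, h=7: full span → s += 7 → s = 7.0000
seg 2 [50.7°–102.2°] uniform, h=16: θ=88.3° here. β=37.6, B=51.5. 16·37.6/51.5 = 11.6816 → s = 18.6816

18.6816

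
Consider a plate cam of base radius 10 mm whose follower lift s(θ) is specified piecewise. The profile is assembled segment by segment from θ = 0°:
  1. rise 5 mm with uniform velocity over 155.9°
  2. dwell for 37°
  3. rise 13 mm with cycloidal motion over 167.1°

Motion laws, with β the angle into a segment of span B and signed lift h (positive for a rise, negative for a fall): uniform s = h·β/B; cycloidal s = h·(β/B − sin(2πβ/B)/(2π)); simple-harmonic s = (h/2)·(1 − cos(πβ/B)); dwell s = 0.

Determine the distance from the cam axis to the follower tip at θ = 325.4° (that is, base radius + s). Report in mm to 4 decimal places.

seg 1 [0°–155.9°] uniform, h=5: full span → s += 5 → s = 5.0000
seg 2 [155.9°–192.9°] dwell: s stays 5.0000
seg 3 [192.9°–360°] cycloidal, h=13: θ=325.4° here. β=132.5, B=167.1. 13·(0.7929 − sin(2π·0.7929)/(2π)) = 12.3024 → s = 17.3024
radial distance = base radius + s = 10 + 17.3024 = 27.3024

27.3024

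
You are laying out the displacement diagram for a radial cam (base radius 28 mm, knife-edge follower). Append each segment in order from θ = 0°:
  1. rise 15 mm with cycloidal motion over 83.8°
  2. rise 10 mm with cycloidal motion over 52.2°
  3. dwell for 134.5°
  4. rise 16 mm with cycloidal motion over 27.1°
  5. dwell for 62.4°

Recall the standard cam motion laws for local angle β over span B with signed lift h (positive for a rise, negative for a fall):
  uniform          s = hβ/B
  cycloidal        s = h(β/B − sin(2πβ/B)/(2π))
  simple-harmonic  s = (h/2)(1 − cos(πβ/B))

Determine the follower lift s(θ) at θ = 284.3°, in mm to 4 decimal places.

seg 1 [0°–83.8°] cycloidal, h=15: full span → s += 15 → s = 15.0000
seg 2 [83.8°–136°] cycloidal, h=10: full span → s += 10 → s = 25.0000
seg 3 [136°–270.5°] dwell: s stays 25.0000
seg 4 [270.5°–297.6°] cycloidal, h=16: θ=284.3° here. β=13.8, B=27.1. 16·(0.5092 − sin(2π·0.5092)/(2π)) = 8.2951 → s = 33.2951

33.2951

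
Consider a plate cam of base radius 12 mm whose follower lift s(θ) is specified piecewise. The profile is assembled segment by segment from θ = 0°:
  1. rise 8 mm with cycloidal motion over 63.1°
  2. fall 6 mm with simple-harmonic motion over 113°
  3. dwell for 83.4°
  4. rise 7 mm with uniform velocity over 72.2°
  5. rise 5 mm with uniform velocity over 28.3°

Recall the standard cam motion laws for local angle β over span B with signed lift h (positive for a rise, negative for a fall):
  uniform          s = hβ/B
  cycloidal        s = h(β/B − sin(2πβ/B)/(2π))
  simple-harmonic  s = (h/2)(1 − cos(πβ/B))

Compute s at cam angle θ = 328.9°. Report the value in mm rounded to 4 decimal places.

seg 1 [0°–63.1°] cycloidal, h=8: full span → s += 8 → s = 8.0000
seg 2 [63.1°–176.1°] simple-harmonic, h=-6: full span → s += -6 → s = 2.0000
seg 3 [176.1°–259.5°] dwell: s stays 2.0000
seg 4 [259.5°–331.7°] uniform, h=7: θ=328.9° here. β=69.4, B=72.2. 7·69.4/72.2 = 6.7285 → s = 8.7285

8.7285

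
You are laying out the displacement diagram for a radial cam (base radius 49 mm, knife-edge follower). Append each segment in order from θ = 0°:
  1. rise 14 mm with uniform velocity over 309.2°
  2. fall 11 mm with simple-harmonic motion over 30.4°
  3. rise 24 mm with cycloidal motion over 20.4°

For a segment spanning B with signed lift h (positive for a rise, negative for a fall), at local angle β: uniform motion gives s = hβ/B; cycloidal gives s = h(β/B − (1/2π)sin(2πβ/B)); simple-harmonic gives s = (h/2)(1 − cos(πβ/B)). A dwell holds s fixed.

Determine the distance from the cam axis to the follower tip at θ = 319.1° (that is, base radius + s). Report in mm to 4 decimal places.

seg 1 [0°–309.2°] uniform, h=14: full span → s += 14 → s = 14.0000
seg 2 [309.2°–339.6°] simple-harmonic, h=-11: θ=319.1° here. β=9.9, B=30.4. -11/2·(1 − cos(π·0.3257)) = -2.6360 → s = 11.3640
radial distance = base radius + s = 49 + 11.3640 = 60.3640

60.3640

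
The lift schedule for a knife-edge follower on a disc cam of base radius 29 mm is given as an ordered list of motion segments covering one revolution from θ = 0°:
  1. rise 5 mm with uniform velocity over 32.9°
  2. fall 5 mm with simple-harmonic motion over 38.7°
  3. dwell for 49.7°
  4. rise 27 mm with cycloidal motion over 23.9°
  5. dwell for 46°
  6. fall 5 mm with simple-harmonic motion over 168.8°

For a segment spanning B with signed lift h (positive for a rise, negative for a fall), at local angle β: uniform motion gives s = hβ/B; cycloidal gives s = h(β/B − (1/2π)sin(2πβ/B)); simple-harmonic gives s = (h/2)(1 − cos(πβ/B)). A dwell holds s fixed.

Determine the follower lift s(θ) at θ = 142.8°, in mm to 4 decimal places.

seg 1 [0°–32.9°] uniform, h=5: full span → s += 5 → s = 5.0000
seg 2 [32.9°–71.6°] simple-harmonic, h=-5: full span → s += -5 → s = 0.0000
seg 3 [71.6°–121.3°] dwell: s stays 0.0000
seg 4 [121.3°–145.2°] cycloidal, h=27: θ=142.8° here. β=21.5, B=23.9. 27·(0.8996 − sin(2π·0.8996)/(2π)) = 26.8237 → s = 26.8237

26.8237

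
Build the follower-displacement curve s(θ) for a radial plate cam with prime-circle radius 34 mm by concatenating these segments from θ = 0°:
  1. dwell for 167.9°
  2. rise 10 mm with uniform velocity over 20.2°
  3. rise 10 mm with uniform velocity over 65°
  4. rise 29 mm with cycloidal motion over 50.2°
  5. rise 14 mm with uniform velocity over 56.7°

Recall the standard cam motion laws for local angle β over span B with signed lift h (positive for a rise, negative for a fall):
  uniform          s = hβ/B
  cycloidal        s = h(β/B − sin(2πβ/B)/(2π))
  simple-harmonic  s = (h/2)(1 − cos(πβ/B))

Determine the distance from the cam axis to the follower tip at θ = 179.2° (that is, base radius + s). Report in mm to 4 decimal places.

seg 1 [0°–167.9°] dwell: s stays 0.0000
seg 2 [167.9°–188.1°] uniform, h=10: θ=179.2° here. β=11.3, B=20.2. 10·11.3/20.2 = 5.5941 → s = 5.5941
radial distance = base radius + s = 34 + 5.5941 = 39.5941

39.5941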